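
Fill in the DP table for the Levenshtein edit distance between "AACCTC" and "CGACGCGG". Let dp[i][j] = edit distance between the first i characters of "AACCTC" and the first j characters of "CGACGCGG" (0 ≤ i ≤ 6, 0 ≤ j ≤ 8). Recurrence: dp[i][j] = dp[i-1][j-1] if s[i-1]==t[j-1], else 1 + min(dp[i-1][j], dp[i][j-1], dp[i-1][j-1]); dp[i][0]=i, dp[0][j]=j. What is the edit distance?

5

   ''  C  G  A  C  G  C  G  G
''  0  1  2  3  4  5  6  7  8
 A  1  1  2  2  3  4  5  6  7
 A  2  2  2  2  3  4  5  6  7
 C  3  2  3  3  2  3  4  5  6
 C  4  3  3  4  3  3  3  4  5
 T  5  4  4  4  4  4  4  4  5
 C  6  5  5  5  4  5  4  5  5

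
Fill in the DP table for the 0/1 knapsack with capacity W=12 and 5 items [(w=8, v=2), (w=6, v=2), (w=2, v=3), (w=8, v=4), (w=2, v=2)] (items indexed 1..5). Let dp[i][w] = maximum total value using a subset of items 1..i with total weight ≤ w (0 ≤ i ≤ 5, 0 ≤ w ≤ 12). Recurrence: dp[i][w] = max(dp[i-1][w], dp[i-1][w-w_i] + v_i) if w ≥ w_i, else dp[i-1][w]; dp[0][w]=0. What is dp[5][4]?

i\w   0   1   2   3   4   5   6   7   8   9  10  11  12
  0   0   0   0   0   0   0   0   0   0   0   0   0   0
  1   0   0   0   0   0   0   0   0   2   2   2   2   2
  2   0   0   0   0   0   0   2   2   2   2   2   2   2
  3   0   0   3   3   3   3   3   3   5   5   5   5   5
  4   0   0   3   3   3   3   3   3   5   5   7   7   7
  5   0   0   3   3   5   5   5   5   5   5   7   7   9

5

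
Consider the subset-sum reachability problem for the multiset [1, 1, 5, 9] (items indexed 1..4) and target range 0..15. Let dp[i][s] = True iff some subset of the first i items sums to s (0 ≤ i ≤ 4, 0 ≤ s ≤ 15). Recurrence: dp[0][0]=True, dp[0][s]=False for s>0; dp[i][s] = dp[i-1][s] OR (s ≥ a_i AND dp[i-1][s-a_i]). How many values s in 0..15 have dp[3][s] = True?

i\s   0   1   2   3   4   5   6   7   8   9  10  11  12  13  14  15
  0   T   F   F   F   F   F   F   F   F   F   F   F   F   F   F   F
  1   T   T   F   F   F   F   F   F   F   F   F   F   F   F   F   F
  2   T   T   T   F   F   F   F   F   F   F   F   F   F   F   F   F
  3   T   T   T   F   F   T   T   T   F   F   F   F   F   F   F   F
  4   T   T   T   F   F   T   T   T   F   T   T   T   F   F   T   T

6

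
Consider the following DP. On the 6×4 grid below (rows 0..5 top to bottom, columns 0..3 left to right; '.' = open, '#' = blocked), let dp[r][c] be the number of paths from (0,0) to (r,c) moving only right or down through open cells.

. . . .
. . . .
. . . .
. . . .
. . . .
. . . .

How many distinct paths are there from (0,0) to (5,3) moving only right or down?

56

r\c   0   1   2   3
  0   1   1   1   1
  1   1   2   3   4
  2   1   3   6  10
  3   1   4  10  20
  4   1   5  15  35
  5   1   6  21  56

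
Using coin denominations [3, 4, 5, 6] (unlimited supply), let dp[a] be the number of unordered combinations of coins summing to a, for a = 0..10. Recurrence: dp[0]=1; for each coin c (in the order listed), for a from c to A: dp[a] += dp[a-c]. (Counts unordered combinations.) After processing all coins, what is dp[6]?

2

after  coin     0     1     2     3     4     5     6     7     8     9    10
          3     1     0     0     1     0     0     1     0     0     1     0
          4     1     0     0     1     1     0     1     1     1     1     1
          5     1     0     0     1     1     1     1     1     2     2     2
          6     1     0     0     1     1     1     2     1     2     3     3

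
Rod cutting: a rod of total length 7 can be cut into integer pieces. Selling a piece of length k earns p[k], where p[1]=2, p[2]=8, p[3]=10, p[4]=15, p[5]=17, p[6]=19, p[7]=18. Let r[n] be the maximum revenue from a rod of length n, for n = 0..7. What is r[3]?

10

   n    0    1    2    3    4    5    6    7
r[n]    0    2    8   10   16   18   24   26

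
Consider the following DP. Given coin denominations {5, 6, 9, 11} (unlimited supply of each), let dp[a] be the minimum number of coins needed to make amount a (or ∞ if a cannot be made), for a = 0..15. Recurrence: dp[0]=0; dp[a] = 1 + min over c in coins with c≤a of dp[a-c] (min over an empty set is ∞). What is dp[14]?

2

 a  0  1  2  3  4  5  6  7  8  9 10 11 12 13 14 15
dp  0  -  -  -  -  1  1  -  -  1  2  1  2  -  2  2
(- denotes ∞ / unreachable)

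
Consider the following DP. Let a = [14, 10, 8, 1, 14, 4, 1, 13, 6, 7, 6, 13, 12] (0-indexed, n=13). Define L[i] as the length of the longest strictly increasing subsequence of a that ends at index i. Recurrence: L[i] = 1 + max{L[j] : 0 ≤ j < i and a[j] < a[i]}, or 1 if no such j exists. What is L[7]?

   i    0    1    2    3    4    5    6    7    8    9   10   11   12
a[i]   14   10    8    1   14    4    1   13    6    7    6   13   12
L[i]    1    1    1    1    2    2    1    3    3    4    3    5    5

3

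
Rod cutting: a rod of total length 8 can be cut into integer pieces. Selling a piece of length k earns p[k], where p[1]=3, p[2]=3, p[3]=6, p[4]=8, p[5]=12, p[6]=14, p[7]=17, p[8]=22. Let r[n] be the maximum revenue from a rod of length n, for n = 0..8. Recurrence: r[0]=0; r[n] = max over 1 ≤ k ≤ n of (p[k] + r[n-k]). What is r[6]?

   n    0    1    2    3    4    5    6    7    8
r[n]    0    3    6    9   12   15   18   21   24

18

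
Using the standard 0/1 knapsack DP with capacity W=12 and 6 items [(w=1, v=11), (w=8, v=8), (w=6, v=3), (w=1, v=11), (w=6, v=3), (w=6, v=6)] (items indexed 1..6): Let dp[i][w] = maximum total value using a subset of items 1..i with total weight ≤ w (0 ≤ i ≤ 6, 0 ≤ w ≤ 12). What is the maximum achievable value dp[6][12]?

30

i\w   0   1   2   3   4   5   6   7   8   9  10  11  12
  0   0   0   0   0   0   0   0   0   0   0   0   0   0
  1   0  11  11  11  11  11  11  11  11  11  11  11  11
  2   0  11  11  11  11  11  11  11  11  19  19  19  19
  3   0  11  11  11  11  11  11  14  14  19  19  19  19
  4   0  11  22  22  22  22  22  22  25  25  30  30  30
  5   0  11  22  22  22  22  22  22  25  25  30  30  30
  6   0  11  22  22  22  22  22  22  28  28  30  30  30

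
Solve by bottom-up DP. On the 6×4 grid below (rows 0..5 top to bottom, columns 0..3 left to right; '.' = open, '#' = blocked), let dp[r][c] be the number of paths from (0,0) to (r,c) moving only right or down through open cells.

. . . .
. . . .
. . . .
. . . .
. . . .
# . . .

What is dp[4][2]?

15

r\c   0   1   2   3
  0   1   1   1   1
  1   1   2   3   4
  2   1   3   6  10
  3   1   4  10  20
  4   1   5  15  35
  5   0   5  20  55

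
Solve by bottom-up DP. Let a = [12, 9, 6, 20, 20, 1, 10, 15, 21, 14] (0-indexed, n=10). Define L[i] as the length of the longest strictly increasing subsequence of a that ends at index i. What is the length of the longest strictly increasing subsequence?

   i    0    1    2    3    4    5    6    7    8    9
a[i]   12    9    6   20   20    1   10   15   21   14
L[i]    1    1    1    2    2    1    2    3    4    3

4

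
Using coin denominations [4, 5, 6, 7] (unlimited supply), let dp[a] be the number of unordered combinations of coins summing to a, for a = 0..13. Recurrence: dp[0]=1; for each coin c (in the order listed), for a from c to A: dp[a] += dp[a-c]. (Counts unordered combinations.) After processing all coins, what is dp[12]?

3

after  coin     0     1     2     3     4     5     6     7     8     9    10    11    12    13
          4     1     0     0     0     1     0     0     0     1     0     0     0     1     0
          5     1     0     0     0     1     1     0     0     1     1     1     0     1     1
          6     1     0     0     0     1     1     1     0     1     1     2     1     2     1
          7     1     0     0     0     1     1     1     1     1     1     2     2     3     2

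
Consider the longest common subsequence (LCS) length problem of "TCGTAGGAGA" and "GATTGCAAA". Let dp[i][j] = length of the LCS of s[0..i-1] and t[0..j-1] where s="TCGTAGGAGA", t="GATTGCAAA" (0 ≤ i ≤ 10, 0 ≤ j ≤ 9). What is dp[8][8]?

   ''  G  A  T  T  G  C  A  A  A
''  0  0  0  0  0  0  0  0  0  0
 T  0  0  0  1  1  1  1  1  1  1
 C  0  0  0  1  1  1  2  2  2  2
 G  0  1  1  1  1  2  2  2  2  2
 T  0  1  1  2  2  2  2  2  2  2
 A  0  1  2  2  2  2  2  3  3  3
 G  0  1  2  2  2  3  3  3  3  3
 G  0  1  2  2  2  3  3  3  3  3
 A  0  1  2  2  2  3  3  4  4  4
 G  0  1  2  2  2  3  3  4  4  4
 A  0  1  2  2  2  3  3  4  5  5

4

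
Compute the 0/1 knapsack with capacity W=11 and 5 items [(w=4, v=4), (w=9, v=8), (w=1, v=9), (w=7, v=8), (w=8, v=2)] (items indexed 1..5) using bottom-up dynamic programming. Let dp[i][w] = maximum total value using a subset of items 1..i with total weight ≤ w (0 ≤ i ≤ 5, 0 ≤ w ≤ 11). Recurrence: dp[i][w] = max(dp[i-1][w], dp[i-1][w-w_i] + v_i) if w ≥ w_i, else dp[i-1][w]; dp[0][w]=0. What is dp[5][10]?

17

i\w   0   1   2   3   4   5   6   7   8   9  10  11
  0   0   0   0   0   0   0   0   0   0   0   0   0
  1   0   0   0   0   4   4   4   4   4   4   4   4
  2   0   0   0   0   4   4   4   4   4   8   8   8
  3   0   9   9   9   9  13  13  13  13  13  17  17
  4   0   9   9   9   9  13  13  13  17  17  17  17
  5   0   9   9   9   9  13  13  13  17  17  17  17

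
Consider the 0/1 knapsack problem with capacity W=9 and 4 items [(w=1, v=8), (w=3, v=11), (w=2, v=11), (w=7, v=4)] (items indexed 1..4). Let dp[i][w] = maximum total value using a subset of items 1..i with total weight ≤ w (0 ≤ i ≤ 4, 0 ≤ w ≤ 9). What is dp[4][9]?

30

i\w   0   1   2   3   4   5   6   7   8   9
  0   0   0   0   0   0   0   0   0   0   0
  1   0   8   8   8   8   8   8   8   8   8
  2   0   8   8  11  19  19  19  19  19  19
  3   0   8  11  19  19  22  30  30  30  30
  4   0   8  11  19  19  22  30  30  30  30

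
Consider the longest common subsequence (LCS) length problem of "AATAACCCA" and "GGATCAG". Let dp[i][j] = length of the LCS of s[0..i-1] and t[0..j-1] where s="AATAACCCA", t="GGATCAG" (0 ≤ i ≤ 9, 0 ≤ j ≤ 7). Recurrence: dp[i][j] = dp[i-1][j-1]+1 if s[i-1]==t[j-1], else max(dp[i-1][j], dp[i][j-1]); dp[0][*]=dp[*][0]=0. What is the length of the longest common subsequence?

   ''  G  G  A  T  C  A  G
''  0  0  0  0  0  0  0  0
 A  0  0  0  1  1  1  1  1
 A  0  0  0  1  1  1  2  2
 T  0  0  0  1  2  2  2  2
 A  0  0  0  1  2  2  3  3
 A  0  0  0  1  2  2  3  3
 C  0  0  0  1  2  3  3  3
 C  0  0  0  1  2  3  3  3
 C  0  0  0  1  2  3  3  3
 A  0  0  0  1  2  3  4  4

4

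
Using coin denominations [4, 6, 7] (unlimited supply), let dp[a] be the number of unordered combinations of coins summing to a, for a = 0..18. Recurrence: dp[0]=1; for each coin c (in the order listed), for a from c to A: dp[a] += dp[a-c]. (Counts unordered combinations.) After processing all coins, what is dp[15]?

after  coin     0     1     2     3     4     5     6     7     8     9    10    11    12    13    14    15    16    17    18
          4     1     0     0     0     1     0     0     0     1     0     0     0     1     0     0     0     1     0     0
          6     1     0     0     0     1     0     1     0     1     0     1     0     2     0     1     0     2     0     2
          7     1     0     0     0     1     0     1     1     1     0     1     1     2     1     2     1     2     1     3

1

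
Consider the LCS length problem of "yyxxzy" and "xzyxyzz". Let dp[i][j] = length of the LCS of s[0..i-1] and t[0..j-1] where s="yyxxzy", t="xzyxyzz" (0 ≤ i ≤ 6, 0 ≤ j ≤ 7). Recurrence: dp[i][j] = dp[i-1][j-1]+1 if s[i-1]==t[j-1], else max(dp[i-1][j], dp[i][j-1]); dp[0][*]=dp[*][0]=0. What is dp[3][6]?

2

   ''  x  z  y  x  y  z  z
''  0  0  0  0  0  0  0  0
 y  0  0  0  1  1  1  1  1
 y  0  0  0  1  1  2  2  2
 x  0  1  1  1  2  2  2  2
 x  0  1  1  1  2  2  2  2
 z  0  1  2  2  2  2  3  3
 y  0  1  2  3  3  3  3  3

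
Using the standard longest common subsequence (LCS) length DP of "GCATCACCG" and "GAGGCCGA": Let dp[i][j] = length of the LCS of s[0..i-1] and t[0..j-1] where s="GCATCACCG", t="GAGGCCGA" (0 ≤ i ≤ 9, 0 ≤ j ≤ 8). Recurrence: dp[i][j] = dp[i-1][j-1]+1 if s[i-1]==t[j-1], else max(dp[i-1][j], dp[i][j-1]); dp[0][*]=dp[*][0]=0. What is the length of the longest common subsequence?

   ''  G  A  G  G  C  C  G  A
''  0  0  0  0  0  0  0  0  0
 G  0  1  1  1  1  1  1  1  1
 C  0  1  1  1  1  2  2  2  2
 A  0  1  2  2  2  2  2  2  3
 T  0  1  2  2  2  2  2  2  3
 C  0  1  2  2  2  3  3  3  3
 A  0  1  2  2  2  3  3  3  4
 C  0  1  2  2  2  3  4  4  4
 C  0  1  2  2  2  3  4  4  4
 G  0  1  2  3  3  3  4  5  5

5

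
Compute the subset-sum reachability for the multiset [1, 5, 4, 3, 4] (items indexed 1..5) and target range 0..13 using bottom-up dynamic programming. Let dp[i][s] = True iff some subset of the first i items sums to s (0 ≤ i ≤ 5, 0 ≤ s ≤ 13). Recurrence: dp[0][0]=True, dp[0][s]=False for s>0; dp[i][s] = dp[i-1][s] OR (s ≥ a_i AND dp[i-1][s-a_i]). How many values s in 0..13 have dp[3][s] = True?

7

i\s   0   1   2   3   4   5   6   7   8   9  10  11  12  13
  0   T   F   F   F   F   F   F   F   F   F   F   F   F   F
  1   T   T   F   F   F   F   F   F   F   F   F   F   F   F
  2   T   T   F   F   F   T   T   F   F   F   F   F   F   F
  3   T   T   F   F   T   T   T   F   F   T   T   F   F   F
  4   T   T   F   T   T   T   T   T   T   T   T   F   T   T
  5   T   T   F   T   T   T   T   T   T   T   T   T   T   T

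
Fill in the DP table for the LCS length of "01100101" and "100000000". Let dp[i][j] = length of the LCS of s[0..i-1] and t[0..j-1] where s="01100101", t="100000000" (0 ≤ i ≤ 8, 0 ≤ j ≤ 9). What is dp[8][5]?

   ''  1  0  0  0  0  0  0  0  0
''  0  0  0  0  0  0  0  0  0  0
 0  0  0  1  1  1  1  1  1  1  1
 1  0  1  1  1  1  1  1  1  1  1
 1  0  1  1  1  1  1  1  1  1  1
 0  0  1  2  2  2  2  2  2  2  2
 0  0  1  2  3  3  3  3  3  3  3
 1  0  1  2  3  3  3  3  3  3  3
 0  0  1  2  3  4  4  4  4  4  4
 1  0  1  2  3  4  4  4  4  4  4

4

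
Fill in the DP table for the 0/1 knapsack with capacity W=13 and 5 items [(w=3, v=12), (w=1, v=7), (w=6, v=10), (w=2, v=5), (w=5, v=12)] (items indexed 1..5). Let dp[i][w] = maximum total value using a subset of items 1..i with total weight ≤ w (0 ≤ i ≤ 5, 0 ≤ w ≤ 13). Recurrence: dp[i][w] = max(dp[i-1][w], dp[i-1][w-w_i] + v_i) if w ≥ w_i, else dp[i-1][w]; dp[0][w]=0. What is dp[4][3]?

12

i\w   0   1   2   3   4   5   6   7   8   9  10  11  12  13
  0   0   0   0   0   0   0   0   0   0   0   0   0   0   0
  1   0   0   0  12  12  12  12  12  12  12  12  12  12  12
  2   0   7   7  12  19  19  19  19  19  19  19  19  19  19
  3   0   7   7  12  19  19  19  19  19  22  29  29  29  29
  4   0   7   7  12  19  19  24  24  24  24  29  29  34  34
  5   0   7   7  12  19  19  24  24  24  31  31  36  36  36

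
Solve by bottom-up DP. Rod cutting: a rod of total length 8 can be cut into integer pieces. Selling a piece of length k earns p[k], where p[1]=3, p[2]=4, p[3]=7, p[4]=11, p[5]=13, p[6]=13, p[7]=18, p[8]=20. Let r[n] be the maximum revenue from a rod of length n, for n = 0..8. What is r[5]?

15

   n    0    1    2    3    4    5    6    7    8
r[n]    0    3    6    9   12   15   18   21   24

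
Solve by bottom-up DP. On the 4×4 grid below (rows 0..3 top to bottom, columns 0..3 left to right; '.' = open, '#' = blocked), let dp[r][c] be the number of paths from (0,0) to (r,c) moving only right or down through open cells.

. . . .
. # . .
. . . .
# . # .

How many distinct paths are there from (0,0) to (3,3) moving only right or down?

4

r\c   0   1   2   3
  0   1   1   1   1
  1   1   0   1   2
  2   1   1   2   4
  3   0   1   0   4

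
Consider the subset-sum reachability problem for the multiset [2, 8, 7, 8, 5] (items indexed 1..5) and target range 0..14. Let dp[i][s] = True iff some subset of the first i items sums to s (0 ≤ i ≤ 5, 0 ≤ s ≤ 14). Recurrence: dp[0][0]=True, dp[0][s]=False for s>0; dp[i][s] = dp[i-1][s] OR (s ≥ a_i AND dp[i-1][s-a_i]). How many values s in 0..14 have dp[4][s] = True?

6

i\s   0   1   2   3   4   5   6   7   8   9  10  11  12  13  14
  0   T   F   F   F   F   F   F   F   F   F   F   F   F   F   F
  1   T   F   T   F   F   F   F   F   F   F   F   F   F   F   F
  2   T   F   T   F   F   F   F   F   T   F   T   F   F   F   F
  3   T   F   T   F   F   F   F   T   T   T   T   F   F   F   F
  4   T   F   T   F   F   F   F   T   T   T   T   F   F   F   F
  5   T   F   T   F   F   T   F   T   T   T   T   F   T   T   T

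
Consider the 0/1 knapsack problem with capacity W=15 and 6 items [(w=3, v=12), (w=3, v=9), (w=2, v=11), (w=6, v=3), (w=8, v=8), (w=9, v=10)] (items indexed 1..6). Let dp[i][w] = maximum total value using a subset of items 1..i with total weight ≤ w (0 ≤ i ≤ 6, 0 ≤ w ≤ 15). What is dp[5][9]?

i\w   0   1   2   3   4   5   6   7   8   9  10  11  12  13  14  15
  0   0   0   0   0   0   0   0   0   0   0   0   0   0   0   0   0
  1   0   0   0  12  12  12  12  12  12  12  12  12  12  12  12  12
  2   0   0   0  12  12  12  21  21  21  21  21  21  21  21  21  21
  3   0   0  11  12  12  23  23  23  32  32  32  32  32  32  32  32
  4   0   0  11  12  12  23  23  23  32  32  32  32  32  32  35  35
  5   0   0  11  12  12  23  23  23  32  32  32  32  32  32  35  35
  6   0   0  11  12  12  23  23  23  32  32  32  32  32  32  35  35

32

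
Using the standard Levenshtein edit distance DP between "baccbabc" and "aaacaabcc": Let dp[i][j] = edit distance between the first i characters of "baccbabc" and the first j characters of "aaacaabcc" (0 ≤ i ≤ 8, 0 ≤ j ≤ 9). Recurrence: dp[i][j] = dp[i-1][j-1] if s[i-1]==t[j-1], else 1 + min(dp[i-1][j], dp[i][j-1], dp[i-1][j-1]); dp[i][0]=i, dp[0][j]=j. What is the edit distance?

4

   ''  a  a  a  c  a  a  b  c  c
''  0  1  2  3  4  5  6  7  8  9
 b  1  1  2  3  4  5  6  6  7  8
 a  2  1  1  2  3  4  5  6  7  8
 c  3  2  2  2  2  3  4  5  6  7
 c  4  3  3  3  2  3  4  5  5  6
 b  5  4  4  4  3  3  4  4  5  6
 a  6  5  4  4  4  3  3  4  5  6
 b  7  6  5  5  5  4  4  3  4  5
 c  8  7  6  6  5  5  5  4  3  4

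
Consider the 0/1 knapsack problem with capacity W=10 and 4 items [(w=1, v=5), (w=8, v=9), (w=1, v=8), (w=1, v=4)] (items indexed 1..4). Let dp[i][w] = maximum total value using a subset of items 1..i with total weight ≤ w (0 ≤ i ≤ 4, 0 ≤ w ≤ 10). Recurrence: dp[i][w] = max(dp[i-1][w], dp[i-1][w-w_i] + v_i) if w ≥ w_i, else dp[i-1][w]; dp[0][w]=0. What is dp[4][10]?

i\w   0   1   2   3   4   5   6   7   8   9  10
  0   0   0   0   0   0   0   0   0   0   0   0
  1   0   5   5   5   5   5   5   5   5   5   5
  2   0   5   5   5   5   5   5   5   9  14  14
  3   0   8  13  13  13  13  13  13  13  17  22
  4   0   8  13  17  17  17  17  17  17  17  22

22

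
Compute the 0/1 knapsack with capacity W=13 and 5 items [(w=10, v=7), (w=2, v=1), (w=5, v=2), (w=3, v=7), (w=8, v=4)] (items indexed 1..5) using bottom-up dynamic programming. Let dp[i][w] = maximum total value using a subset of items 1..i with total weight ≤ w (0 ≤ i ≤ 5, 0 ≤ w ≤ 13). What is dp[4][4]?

i\w   0   1   2   3   4   5   6   7   8   9  10  11  12  13
  0   0   0   0   0   0   0   0   0   0   0   0   0   0   0
  1   0   0   0   0   0   0   0   0   0   0   7   7   7   7
  2   0   0   1   1   1   1   1   1   1   1   7   7   8   8
  3   0   0   1   1   1   2   2   3   3   3   7   7   8   8
  4   0   0   1   7   7   8   8   8   9   9  10  10  10  14
  5   0   0   1   7   7   8   8   8   9   9  10  11  11  14

7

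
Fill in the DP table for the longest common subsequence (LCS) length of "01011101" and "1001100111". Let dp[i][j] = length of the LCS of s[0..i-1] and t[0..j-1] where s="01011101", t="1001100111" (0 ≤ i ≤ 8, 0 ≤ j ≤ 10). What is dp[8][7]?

   ''  1  0  0  1  1  0  0  1  1  1
''  0  0  0  0  0  0  0  0  0  0  0
 0  0  0  1  1  1  1  1  1  1  1  1
 1  0  1  1  1  2  2  2  2  2  2  2
 0  0  1  2  2  2  2  3  3  3  3  3
 1  0  1  2  2  3  3  3  3  4  4  4
 1  0  1  2  2  3  4  4  4  4  5  5
 1  0  1  2  2  3  4  4  4  5  5  6
 0  0  1  2  3  3  4  5  5  5  5  6
 1  0  1  2  3  4  4  5  5  6  6  6

5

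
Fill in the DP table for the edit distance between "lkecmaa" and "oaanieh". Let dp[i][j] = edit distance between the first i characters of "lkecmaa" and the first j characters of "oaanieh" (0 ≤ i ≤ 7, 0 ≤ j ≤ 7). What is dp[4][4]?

   ''  o  a  a  n  i  e  h
''  0  1  2  3  4  5  6  7
 l  1  1  2  3  4  5  6  7
 k  2  2  2  3  4  5  6  7
 e  3  3  3  3  4  5  5  6
 c  4  4  4  4  4  5  6  6
 m  5  5  5  5  5  5  6  7
 a  6  6  5  5  6  6  6  7
 a  7  7  6  5  6  7  7  7

4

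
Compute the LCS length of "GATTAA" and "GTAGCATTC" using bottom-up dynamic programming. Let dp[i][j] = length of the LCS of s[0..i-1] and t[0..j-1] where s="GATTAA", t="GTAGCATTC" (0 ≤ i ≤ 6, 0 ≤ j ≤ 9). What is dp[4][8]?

4

   ''  G  T  A  G  C  A  T  T  C
''  0  0  0  0  0  0  0  0  0  0
 G  0  1  1  1  1  1  1  1  1  1
 A  0  1  1  2  2  2  2  2  2  2
 T  0  1  2  2  2  2  2  3  3  3
 T  0  1  2  2  2  2  2  3  4  4
 A  0  1  2  3  3  3  3  3  4  4
 A  0  1  2  3  3  3  4  4  4  4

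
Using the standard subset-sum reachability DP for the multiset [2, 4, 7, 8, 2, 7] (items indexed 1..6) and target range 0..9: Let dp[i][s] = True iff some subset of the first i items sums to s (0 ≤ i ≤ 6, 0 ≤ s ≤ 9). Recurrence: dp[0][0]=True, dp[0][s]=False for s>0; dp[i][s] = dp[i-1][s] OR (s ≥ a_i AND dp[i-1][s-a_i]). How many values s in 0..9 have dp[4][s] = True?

i\s   0   1   2   3   4   5   6   7   8   9
  0   T   F   F   F   F   F   F   F   F   F
  1   T   F   T   F   F   F   F   F   F   F
  2   T   F   T   F   T   F   T   F   F   F
  3   T   F   T   F   T   F   T   T   F   T
  4   T   F   T   F   T   F   T   T   T   T
  5   T   F   T   F   T   F   T   T   T   T
  6   T   F   T   F   T   F   T   T   T   T

7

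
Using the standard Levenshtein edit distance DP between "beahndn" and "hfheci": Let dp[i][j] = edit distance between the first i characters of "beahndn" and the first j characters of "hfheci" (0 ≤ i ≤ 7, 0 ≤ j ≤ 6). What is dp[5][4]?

   ''  h  f  h  e  c  i
''  0  1  2  3  4  5  6
 b  1  1  2  3  4  5  6
 e  2  2  2  3  3  4  5
 a  3  3  3  3  4  4  5
 h  4  3  4  3  4  5  5
 n  5  4  4  4  4  5  6
 d  6  5  5  5  5  5  6
 n  7  6  6  6  6  6  6

4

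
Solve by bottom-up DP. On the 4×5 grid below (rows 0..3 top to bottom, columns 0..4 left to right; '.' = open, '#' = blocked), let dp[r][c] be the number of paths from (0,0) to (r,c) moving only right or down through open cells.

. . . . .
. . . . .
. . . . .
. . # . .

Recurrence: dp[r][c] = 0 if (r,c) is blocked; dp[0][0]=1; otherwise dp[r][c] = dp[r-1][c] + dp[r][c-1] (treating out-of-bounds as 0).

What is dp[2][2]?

6

r\c   0   1   2   3   4
  0   1   1   1   1   1
  1   1   2   3   4   5
  2   1   3   6  10  15
  3   1   4   0  10  25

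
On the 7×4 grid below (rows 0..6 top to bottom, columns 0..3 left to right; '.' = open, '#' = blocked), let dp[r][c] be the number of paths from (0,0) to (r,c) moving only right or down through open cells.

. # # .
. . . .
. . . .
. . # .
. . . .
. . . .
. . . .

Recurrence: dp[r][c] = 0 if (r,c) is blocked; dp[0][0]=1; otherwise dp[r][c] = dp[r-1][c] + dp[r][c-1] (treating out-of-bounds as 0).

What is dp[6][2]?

15

r\c   0   1   2   3
  0   1   0   0   0
  1   1   1   1   1
  2   1   2   3   4
  3   1   3   0   4
  4   1   4   4   8
  5   1   5   9  17
  6   1   6  15  32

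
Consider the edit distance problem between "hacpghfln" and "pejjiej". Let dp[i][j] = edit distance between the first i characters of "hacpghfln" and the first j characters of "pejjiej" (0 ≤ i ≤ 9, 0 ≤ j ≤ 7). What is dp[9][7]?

   ''  p  e  j  j  i  e  j
''  0  1  2  3  4  5  6  7
 h  1  1  2  3  4  5  6  7
 a  2  2  2  3  4  5  6  7
 c  3  3  3  3  4  5  6  7
 p  4  3  4  4  4  5  6  7
 g  5  4  4  5  5  5  6  7
 h  6  5  5  5  6  6  6  7
 f  7  6  6  6  6  7  7  7
 l  8  7  7  7  7  7  8  8
 n  9  8  8  8  8  8  8  9

9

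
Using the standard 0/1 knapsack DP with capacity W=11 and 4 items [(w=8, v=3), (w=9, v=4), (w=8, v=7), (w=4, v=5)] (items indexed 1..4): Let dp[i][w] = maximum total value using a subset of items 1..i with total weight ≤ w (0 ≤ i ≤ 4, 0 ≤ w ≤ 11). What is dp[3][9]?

i\w   0   1   2   3   4   5   6   7   8   9  10  11
  0   0   0   0   0   0   0   0   0   0   0   0   0
  1   0   0   0   0   0   0   0   0   3   3   3   3
  2   0   0   0   0   0   0   0   0   3   4   4   4
  3   0   0   0   0   0   0   0   0   7   7   7   7
  4   0   0   0   0   5   5   5   5   7   7   7   7

7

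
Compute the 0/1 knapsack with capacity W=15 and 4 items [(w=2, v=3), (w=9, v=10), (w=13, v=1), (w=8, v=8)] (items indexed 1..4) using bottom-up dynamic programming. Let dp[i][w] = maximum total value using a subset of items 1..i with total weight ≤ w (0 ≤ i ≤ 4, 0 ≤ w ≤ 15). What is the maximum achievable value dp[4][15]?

13

i\w   0   1   2   3   4   5   6   7   8   9  10  11  12  13  14  15
  0   0   0   0   0   0   0   0   0   0   0   0   0   0   0   0   0
  1   0   0   3   3   3   3   3   3   3   3   3   3   3   3   3   3
  2   0   0   3   3   3   3   3   3   3  10  10  13  13  13  13  13
  3   0   0   3   3   3   3   3   3   3  10  10  13  13  13  13  13
  4   0   0   3   3   3   3   3   3   8  10  11  13  13  13  13  13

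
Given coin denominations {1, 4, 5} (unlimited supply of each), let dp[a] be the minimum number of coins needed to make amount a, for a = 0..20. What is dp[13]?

 a  0  1  2  3  4  5  6  7  8  9 10 11 12 13 14 15 16 17 18 19 20
dp  0  1  2  3  1  1  2  3  2  2  2  3  3  3  3  3  4  4  4  4  4

3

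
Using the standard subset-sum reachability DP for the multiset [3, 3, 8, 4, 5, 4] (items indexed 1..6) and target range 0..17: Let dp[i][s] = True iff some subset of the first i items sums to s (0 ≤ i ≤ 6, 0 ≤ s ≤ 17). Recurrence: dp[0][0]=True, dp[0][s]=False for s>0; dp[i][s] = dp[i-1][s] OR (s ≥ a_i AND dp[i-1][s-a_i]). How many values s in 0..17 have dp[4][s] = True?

11

i\s   0   1   2   3   4   5   6   7   8   9  10  11  12  13  14  15  16  17
  0   T   F   F   F   F   F   F   F   F   F   F   F   F   F   F   F   F   F
  1   T   F   F   T   F   F   F   F   F   F   F   F   F   F   F   F   F   F
  2   T   F   F   T   F   F   T   F   F   F   F   F   F   F   F   F   F   F
  3   T   F   F   T   F   F   T   F   T   F   F   T   F   F   T   F   F   F
  4   T   F   F   T   T   F   T   T   T   F   T   T   T   F   T   T   F   F
  5   T   F   F   T   T   T   T   T   T   T   T   T   T   T   T   T   T   T
  6   T   F   F   T   T   T   T   T   T   T   T   T   T   T   T   T   T   T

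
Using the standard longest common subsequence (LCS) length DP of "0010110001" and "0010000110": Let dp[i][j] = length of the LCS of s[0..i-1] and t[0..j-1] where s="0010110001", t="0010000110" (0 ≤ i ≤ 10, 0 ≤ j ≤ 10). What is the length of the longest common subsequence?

8

   ''  0  0  1  0  0  0  0  1  1  0
''  0  0  0  0  0  0  0  0  0  0  0
 0  0  1  1  1  1  1  1  1  1  1  1
 0  0  1  2  2  2  2  2  2  2  2  2
 1  0  1  2  3  3  3  3  3  3  3  3
 0  0  1  2  3  4  4  4  4  4  4  4
 1  0  1  2  3  4  4  4  4  5  5  5
 1  0  1  2  3  4  4  4  4  5  6  6
 0  0  1  2  3  4  5  5  5  5  6  7
 0  0  1  2  3  4  5  6  6  6  6  7
 0  0  1  2  3  4  5  6  7  7  7  7
 1  0  1  2  3  4  5  6  7  8  8  8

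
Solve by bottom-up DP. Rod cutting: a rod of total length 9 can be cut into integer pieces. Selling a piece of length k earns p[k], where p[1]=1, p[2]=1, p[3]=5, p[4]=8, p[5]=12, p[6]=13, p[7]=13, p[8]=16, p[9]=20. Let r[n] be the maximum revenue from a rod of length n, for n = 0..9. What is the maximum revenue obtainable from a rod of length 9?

20

   n    0    1    2    3    4    5    6    7    8    9
r[n]    0    1    2    5    8   12   13   14   17   20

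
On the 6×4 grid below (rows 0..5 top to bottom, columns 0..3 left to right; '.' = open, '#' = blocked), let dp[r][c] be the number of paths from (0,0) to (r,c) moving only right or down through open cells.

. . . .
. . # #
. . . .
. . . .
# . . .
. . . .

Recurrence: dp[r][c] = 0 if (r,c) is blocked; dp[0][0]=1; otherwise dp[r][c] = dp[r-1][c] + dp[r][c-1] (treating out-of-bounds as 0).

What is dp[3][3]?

10

r\c   0   1   2   3
  0   1   1   1   1
  1   1   2   0   0
  2   1   3   3   3
  3   1   4   7  10
  4   0   4  11  21
  5   0   4  15  36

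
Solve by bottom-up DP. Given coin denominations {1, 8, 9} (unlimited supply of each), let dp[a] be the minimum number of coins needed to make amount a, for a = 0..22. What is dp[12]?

4

 a  0  1  2  3  4  5  6  7  8  9 10 11 12 13 14 15 16 17 18 19 20 21 22
dp  0  1  2  3  4  5  6  7  1  1  2  3  4  5  6  7  2  2  2  3  4  5  6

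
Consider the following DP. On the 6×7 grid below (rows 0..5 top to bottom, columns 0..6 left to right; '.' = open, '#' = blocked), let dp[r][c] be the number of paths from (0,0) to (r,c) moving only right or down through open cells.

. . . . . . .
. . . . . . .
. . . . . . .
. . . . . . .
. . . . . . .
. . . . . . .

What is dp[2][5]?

21

r\c   0   1   2   3   4   5   6
  0   1   1   1   1   1   1   1
  1   1   2   3   4   5   6   7
  2   1   3   6  10  15  21  28
  3   1   4  10  20  35  56  84
  4   1   5  15  35  70 126 210
  5   1   6  21  56 126 252 462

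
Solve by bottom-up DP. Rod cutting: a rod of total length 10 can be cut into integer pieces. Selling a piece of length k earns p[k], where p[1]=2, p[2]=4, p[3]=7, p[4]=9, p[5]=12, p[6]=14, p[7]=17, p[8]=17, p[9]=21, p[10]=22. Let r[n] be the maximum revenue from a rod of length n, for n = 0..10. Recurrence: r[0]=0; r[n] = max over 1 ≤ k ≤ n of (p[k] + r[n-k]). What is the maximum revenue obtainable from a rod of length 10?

   n    0    1    2    3    4    5    6    7    8    9   10
r[n]    0    2    4    7    9   12   14   17   19   21   24

24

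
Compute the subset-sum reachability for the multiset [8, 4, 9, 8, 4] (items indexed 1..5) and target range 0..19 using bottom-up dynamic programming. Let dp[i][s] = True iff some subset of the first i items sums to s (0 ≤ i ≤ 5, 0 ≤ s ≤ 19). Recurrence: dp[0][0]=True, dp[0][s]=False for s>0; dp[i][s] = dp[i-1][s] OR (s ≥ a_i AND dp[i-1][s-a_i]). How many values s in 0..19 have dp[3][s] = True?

i\s   0   1   2   3   4   5   6   7   8   9  10  11  12  13  14  15  16  17  18  19
  0   T   F   F   F   F   F   F   F   F   F   F   F   F   F   F   F   F   F   F   F
  1   T   F   F   F   F   F   F   F   T   F   F   F   F   F   F   F   F   F   F   F
  2   T   F   F   F   T   F   F   F   T   F   F   F   T   F   F   F   F   F   F   F
  3   T   F   F   F   T   F   F   F   T   T   F   F   T   T   F   F   F   T   F   F
  4   T   F   F   F   T   F   F   F   T   T   F   F   T   T   F   F   T   T   F   F
  5   T   F   F   F   T   F   F   F   T   T   F   F   T   T   F   F   T   T   F   F

7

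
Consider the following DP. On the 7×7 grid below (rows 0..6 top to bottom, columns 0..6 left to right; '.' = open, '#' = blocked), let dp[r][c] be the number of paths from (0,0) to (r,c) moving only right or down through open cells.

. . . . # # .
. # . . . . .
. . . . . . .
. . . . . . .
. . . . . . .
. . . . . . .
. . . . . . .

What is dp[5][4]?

55

r\c   0   1   2   3   4   5   6
  0   1   1   1   1   0   0   0
  1   1   0   1   2   2   2   2
  2   1   1   2   4   6   8  10
  3   1   2   4   8  14  22  32
  4   1   3   7  15  29  51  83
  5   1   4  11  26  55 106 189
  6   1   5  16  42  97 203 392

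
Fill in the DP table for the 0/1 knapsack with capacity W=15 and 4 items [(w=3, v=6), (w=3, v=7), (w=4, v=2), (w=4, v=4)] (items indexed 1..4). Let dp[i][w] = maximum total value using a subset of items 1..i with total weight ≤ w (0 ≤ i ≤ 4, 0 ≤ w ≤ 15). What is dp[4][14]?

i\w   0   1   2   3   4   5   6   7   8   9  10  11  12  13  14  15
  0   0   0   0   0   0   0   0   0   0   0   0   0   0   0   0   0
  1   0   0   0   6   6   6   6   6   6   6   6   6   6   6   6   6
  2   0   0   0   7   7   7  13  13  13  13  13  13  13  13  13  13
  3   0   0   0   7   7   7  13  13  13  13  15  15  15  15  15  15
  4   0   0   0   7   7   7  13  13  13  13  17  17  17  17  19  19

19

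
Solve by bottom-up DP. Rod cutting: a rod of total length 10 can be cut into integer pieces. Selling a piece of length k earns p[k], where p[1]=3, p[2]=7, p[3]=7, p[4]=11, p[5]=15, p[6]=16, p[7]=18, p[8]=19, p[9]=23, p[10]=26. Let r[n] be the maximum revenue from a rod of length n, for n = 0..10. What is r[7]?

24

   n    0    1    2    3    4    5    6    7    8    9   10
r[n]    0    3    7   10   14   17   21   24   28   31   35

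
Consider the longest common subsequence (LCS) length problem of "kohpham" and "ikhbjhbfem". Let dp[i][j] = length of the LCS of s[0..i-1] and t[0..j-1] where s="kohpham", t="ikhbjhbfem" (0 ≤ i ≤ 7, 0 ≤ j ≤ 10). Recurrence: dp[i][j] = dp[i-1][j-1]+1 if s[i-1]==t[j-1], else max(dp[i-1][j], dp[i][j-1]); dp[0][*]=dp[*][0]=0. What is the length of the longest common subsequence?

   ''  i  k  h  b  j  h  b  f  e  m
''  0  0  0  0  0  0  0  0  0  0  0
 k  0  0  1  1  1  1  1  1  1  1  1
 o  0  0  1  1  1  1  1  1  1  1  1
 h  0  0  1  2  2  2  2  2  2  2  2
 p  0  0  1  2  2  2  2  2  2  2  2
 h  0  0  1  2  2  2  3  3  3  3  3
 a  0  0  1  2  2  2  3  3  3  3  3
 m  0  0  1  2  2  2  3  3  3  3  4

4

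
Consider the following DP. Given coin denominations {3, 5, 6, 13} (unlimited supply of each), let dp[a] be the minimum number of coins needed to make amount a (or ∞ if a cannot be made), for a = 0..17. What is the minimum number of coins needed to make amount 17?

 a  0  1  2  3  4  5  6  7  8  9 10 11 12 13 14 15 16 17
dp  0  -  -  1  -  1  1  -  2  2  2  2  2  1  3  3  2  3
(- denotes ∞ / unreachable)

3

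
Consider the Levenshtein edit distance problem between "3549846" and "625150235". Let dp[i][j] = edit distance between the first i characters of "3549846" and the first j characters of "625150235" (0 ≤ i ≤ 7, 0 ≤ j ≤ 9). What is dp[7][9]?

   ''  6  2  5  1  5  0  2  3  5
''  0  1  2  3  4  5  6  7  8  9
 3  1  1  2  3  4  5  6  7  7  8
 5  2  2  2  2  3  4  5  6  7  7
 4  3  3  3  3  3  4  5  6  7  8
 9  4  4  4  4  4  4  5  6  7  8
 8  5  5  5  5  5  5  5  6  7  8
 4  6  6  6  6  6  6  6  6  7  8
 6  7  6  7  7  7  7  7  7  7  8

8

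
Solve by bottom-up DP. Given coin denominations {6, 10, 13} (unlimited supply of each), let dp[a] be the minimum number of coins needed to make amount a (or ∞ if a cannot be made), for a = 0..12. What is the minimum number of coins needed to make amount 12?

2

 a  0  1  2  3  4  5  6  7  8  9 10 11 12
dp  0  -  -  -  -  -  1  -  -  -  1  -  2
(- denotes ∞ / unreachable)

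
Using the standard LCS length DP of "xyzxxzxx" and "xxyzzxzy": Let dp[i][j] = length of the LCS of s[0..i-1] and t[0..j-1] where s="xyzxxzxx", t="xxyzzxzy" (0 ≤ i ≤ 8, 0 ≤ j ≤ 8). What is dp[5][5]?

   ''  x  x  y  z  z  x  z  y
''  0  0  0  0  0  0  0  0  0
 x  0  1  1  1  1  1  1  1  1
 y  0  1  1  2  2  2  2  2  2
 z  0  1  1  2  3  3  3  3  3
 x  0  1  2  2  3  3  4  4  4
 x  0  1  2  2  3  3  4  4  4
 z  0  1  2  2  3  4  4  5  5
 x  0  1  2  2  3  4  5  5  5
 x  0  1  2  2  3  4  5  5  5

3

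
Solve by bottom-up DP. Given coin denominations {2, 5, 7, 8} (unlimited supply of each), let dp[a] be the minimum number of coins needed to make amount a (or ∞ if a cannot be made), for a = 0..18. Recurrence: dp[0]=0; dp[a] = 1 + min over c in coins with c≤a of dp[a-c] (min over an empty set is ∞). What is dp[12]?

 a  0  1  2  3  4  5  6  7  8  9 10 11 12 13 14 15 16 17 18
dp  0  -  1  -  2  1  3  1  1  2  2  3  2  2  2  2  2  3  3
(- denotes ∞ / unreachable)

2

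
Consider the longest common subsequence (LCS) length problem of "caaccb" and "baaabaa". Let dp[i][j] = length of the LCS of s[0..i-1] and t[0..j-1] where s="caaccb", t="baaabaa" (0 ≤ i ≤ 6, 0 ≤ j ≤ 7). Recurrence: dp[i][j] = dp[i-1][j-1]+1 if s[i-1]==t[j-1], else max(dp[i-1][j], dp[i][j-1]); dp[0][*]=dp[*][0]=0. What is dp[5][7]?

2

   ''  b  a  a  a  b  a  a
''  0  0  0  0  0  0  0  0
 c  0  0  0  0  0  0  0  0
 a  0  0  1  1  1  1  1  1
 a  0  0  1  2  2  2  2  2
 c  0  0  1  2  2  2  2  2
 c  0  0  1  2  2  2  2  2
 b  0  1  1  2  2  3  3  3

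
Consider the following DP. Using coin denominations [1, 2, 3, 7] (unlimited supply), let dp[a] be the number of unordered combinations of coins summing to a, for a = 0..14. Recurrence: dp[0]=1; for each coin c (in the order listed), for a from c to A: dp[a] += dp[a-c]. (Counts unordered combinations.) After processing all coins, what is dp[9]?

14

after  coin     0     1     2     3     4     5     6     7     8     9    10    11    12    13    14
          1     1     1     1     1     1     1     1     1     1     1     1     1     1     1     1
          2     1     1     2     2     3     3     4     4     5     5     6     6     7     7     8
          3     1     1     2     3     4     5     7     8    10    12    14    16    19    21    24
          7     1     1     2     3     4     5     7     9    11    14    17    20    24    28    33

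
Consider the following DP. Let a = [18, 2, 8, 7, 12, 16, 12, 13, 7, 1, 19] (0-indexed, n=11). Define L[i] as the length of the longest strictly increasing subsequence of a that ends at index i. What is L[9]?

1

   i    0    1    2    3    4    5    6    7    8    9   10
a[i]   18    2    8    7   12   16   12   13    7    1   19
L[i]    1    1    2    2    3    4    3    4    2    1    5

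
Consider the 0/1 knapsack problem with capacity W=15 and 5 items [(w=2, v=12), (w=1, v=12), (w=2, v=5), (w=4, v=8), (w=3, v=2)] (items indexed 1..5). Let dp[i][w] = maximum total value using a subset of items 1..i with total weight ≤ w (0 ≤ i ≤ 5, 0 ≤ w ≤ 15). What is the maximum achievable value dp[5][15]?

39

i\w   0   1   2   3   4   5   6   7   8   9  10  11  12  13  14  15
  0   0   0   0   0   0   0   0   0   0   0   0   0   0   0   0   0
  1   0   0  12  12  12  12  12  12  12  12  12  12  12  12  12  12
  2   0  12  12  24  24  24  24  24  24  24  24  24  24  24  24  24
  3   0  12  12  24  24  29  29  29  29  29  29  29  29  29  29  29
  4   0  12  12  24  24  29  29  32  32  37  37  37  37  37  37  37
  5   0  12  12  24  24  29  29  32  32  37  37  37  39  39  39  39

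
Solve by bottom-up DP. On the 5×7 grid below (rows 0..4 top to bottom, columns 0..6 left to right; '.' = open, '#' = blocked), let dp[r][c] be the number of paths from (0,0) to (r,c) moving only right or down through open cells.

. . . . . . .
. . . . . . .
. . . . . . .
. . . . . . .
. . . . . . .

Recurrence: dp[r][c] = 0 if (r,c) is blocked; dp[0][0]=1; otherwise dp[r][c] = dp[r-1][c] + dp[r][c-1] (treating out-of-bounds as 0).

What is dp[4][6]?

r\c   0   1   2   3   4   5   6
  0   1   1   1   1   1   1   1
  1   1   2   3   4   5   6   7
  2   1   3   6  10  15  21  28
  3   1   4  10  20  35  56  84
  4   1   5  15  35  70 126 210

210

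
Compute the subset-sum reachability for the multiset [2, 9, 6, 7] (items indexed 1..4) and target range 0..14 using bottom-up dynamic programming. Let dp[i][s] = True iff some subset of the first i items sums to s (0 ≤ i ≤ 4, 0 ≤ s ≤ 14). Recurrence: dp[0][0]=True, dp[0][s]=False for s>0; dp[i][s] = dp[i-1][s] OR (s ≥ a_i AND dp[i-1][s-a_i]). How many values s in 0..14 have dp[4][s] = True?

i\s   0   1   2   3   4   5   6   7   8   9  10  11  12  13  14
  0   T   F   F   F   F   F   F   F   F   F   F   F   F   F   F
  1   T   F   T   F   F   F   F   F   F   F   F   F   F   F   F
  2   T   F   T   F   F   F   F   F   F   T   F   T   F   F   F
  3   T   F   T   F   F   F   T   F   T   T   F   T   F   F   F
  4   T   F   T   F   F   F   T   T   T   T   F   T   F   T   F

8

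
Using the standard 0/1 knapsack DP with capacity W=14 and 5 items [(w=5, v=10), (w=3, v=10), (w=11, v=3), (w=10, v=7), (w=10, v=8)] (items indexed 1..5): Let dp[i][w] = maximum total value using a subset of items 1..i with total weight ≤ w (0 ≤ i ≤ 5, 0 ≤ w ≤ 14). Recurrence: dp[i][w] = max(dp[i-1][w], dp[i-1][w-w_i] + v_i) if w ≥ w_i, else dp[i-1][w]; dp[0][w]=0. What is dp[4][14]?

20

i\w   0   1   2   3   4   5   6   7   8   9  10  11  12  13  14
  0   0   0   0   0   0   0   0   0   0   0   0   0   0   0   0
  1   0   0   0   0   0  10  10  10  10  10  10  10  10  10  10
  2   0   0   0  10  10  10  10  10  20  20  20  20  20  20  20
  3   0   0   0  10  10  10  10  10  20  20  20  20  20  20  20
  4   0   0   0  10  10  10  10  10  20  20  20  20  20  20  20
  5   0   0   0  10  10  10  10  10  20  20  20  20  20  20  20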